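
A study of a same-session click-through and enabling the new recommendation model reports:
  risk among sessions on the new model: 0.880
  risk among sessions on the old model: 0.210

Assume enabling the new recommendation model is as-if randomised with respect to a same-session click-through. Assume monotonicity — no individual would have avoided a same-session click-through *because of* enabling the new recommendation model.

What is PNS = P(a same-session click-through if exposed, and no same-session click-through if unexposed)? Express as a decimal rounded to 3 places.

PNS ≈ 0.670

Let p₁ = 0.88, p₀ = 0.21.
Under exogeneity and monotonicity, PNS = p₁ − p₀.
PNS = 0.88 − 0.21 = 0.67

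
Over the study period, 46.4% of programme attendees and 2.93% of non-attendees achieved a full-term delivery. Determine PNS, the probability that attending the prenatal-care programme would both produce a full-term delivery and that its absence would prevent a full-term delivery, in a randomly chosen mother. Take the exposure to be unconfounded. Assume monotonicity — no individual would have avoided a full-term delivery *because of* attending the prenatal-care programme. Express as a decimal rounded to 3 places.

PNS ≈ 0.435

p₁ = 0.464, p₀ = 0.0293.
Under exogeneity and monotonicity, PNS = p₁ − p₀.
PNS = 0.464 − 0.0293 = 0.4347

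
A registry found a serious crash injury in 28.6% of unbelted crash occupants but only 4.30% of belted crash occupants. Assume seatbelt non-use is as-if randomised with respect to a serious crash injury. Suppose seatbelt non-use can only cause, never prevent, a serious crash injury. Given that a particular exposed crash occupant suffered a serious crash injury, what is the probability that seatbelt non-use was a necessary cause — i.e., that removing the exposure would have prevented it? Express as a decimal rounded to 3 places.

p₁ = 0.286, p₀ = 0.043.
Under exogeneity and monotonicity, PN = (p₁ − p₀) / p₁.
PN = (0.286 − 0.043) / 0.286 = 0.243 / 0.286 ≈ 0.8497

PN ≈ 0.850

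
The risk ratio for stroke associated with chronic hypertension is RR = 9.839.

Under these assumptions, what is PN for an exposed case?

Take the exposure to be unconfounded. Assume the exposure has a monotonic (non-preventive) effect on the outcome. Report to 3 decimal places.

Under exogeneity and monotonicity, PN = (RR − 1) / RR = 1 − 1/RR.
PN = (9.839 − 1) / 9.839 = 8.839 / 9.839 ≈ 0.8984

PN ≈ 0.898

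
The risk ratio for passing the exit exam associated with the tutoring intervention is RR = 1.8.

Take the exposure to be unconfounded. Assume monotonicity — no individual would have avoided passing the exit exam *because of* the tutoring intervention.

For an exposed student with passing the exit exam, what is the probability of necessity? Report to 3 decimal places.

Under exogeneity and monotonicity, PN = (RR − 1) / RR = 1 − 1/RR.
PN = (1.8 − 1) / 1.8 = 0.8 / 1.8 ≈ 0.4444

PN ≈ 0.444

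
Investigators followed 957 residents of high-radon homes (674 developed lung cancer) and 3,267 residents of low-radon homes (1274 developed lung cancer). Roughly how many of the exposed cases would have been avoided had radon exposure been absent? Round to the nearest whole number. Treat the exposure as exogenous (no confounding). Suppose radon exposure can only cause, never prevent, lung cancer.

about 301 cases

p₁ = P(outcome | exposed) = 674/957 = 0.70428
p₀ = P(outcome | unexposed) = 1274/3267 = 0.38996
PN = (p₁ − p₀)/p₁ = (0.70428 − 0.38996) / 0.70428 ≈ 0.44630.
Attributable cases ≈ PN × (exposed cases) = 0.44630 × 674 ≈ 300.81.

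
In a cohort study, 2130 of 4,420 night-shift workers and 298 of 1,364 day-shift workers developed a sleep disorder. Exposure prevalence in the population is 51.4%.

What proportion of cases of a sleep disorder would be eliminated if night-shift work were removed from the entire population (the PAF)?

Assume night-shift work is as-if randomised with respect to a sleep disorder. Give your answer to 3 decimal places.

PAF ≈ 0.383

p₁ = P(outcome | exposed) = 2130/4420 = 0.4819
p₀ = P(outcome | unexposed) = 298/1364 = 0.21848
Overall risk P(Y=1) = π·p₁ + (1−π)·p₀ = 0.514×0.4819 + 0.486×0.21848 = 0.35388.
Under exogeneity, PAF = [P(Y=1) − p₀] / P(Y=1).
PAF = (0.35388 − 0.21848) / 0.35388 ≈ 0.3826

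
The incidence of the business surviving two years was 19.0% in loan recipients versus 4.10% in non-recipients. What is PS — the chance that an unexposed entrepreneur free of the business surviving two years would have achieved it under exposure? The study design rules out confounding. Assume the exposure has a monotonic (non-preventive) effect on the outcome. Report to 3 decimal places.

p₁ = 0.19, p₀ = 0.041.
Under exogeneity and monotonicity, PS = (p₁ − p₀) / (1 − p₀).
PS = (0.19 − 0.041) / (1 − 0.041) = 0.149 / 0.959 ≈ 0.1554

PS ≈ 0.155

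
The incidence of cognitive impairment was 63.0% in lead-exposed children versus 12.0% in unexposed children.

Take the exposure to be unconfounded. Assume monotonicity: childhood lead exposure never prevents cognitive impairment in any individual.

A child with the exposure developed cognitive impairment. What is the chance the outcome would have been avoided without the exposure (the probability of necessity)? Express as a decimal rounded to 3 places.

p₁ = 0.63, p₀ = 0.12.
Under exogeneity and monotonicity, PN = (p₁ − p₀) / p₁.
PN = (0.63 − 0.12) / 0.63 = 0.51 / 0.63 ≈ 0.8095

PN ≈ 0.810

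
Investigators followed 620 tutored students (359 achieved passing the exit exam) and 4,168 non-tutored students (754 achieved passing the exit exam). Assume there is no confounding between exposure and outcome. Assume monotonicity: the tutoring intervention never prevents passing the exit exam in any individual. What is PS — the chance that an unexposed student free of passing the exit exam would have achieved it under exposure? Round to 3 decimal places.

PS ≈ 0.486

p₁ = P(outcome | exposed) = 359/620 = 0.57903
p₀ = P(outcome | unexposed) = 754/4168 = 0.1809
Under exogeneity and monotonicity, PS = (p₁ − p₀) / (1 − p₀).
PS = (0.57903 − 0.1809) / (1 − 0.1809) = 0.39813 / 0.8191 ≈ 0.4861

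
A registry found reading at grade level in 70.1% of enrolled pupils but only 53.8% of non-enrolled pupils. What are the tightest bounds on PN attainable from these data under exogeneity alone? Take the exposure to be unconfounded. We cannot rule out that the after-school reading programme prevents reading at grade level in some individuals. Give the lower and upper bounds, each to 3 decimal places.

p₁ = 0.701, p₀ = 0.538.
Under exogeneity alone the bounds on PN are max{0,(p₁−p₀)/p₁} ≤ PN ≤ min{1,(1−p₀)/p₁}.
  lower = (p₁ − p₀)/p₁ = 0.163 / 0.701 ≈ 0.2325
  upper = min{1, (1 − p₀)/p₁} = 0.462 / 0.701 ≈ 0.6591

0.233 ≤ PN ≤ 0.659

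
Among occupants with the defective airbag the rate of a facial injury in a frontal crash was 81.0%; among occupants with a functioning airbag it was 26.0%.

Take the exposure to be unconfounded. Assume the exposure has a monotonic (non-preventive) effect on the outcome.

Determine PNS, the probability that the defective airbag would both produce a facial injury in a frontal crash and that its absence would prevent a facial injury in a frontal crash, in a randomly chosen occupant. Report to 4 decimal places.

p₁ = 0.81, p₀ = 0.26.
Under exogeneity and monotonicity, PNS = p₁ − p₀.
PNS = 0.81 − 0.26 = 0.55

PNS ≈ 0.5500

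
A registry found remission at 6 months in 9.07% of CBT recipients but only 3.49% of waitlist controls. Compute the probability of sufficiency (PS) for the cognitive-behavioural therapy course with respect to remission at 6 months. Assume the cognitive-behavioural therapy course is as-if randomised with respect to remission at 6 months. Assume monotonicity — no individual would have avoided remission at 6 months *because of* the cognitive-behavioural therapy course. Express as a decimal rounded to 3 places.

p₁ = 0.0907, p₀ = 0.0349.
Under exogeneity and monotonicity, PS = (p₁ − p₀) / (1 − p₀).
PS = (0.0907 − 0.0349) / (1 − 0.0349) = 0.0558 / 0.9651 ≈ 0.0578

PS ≈ 0.058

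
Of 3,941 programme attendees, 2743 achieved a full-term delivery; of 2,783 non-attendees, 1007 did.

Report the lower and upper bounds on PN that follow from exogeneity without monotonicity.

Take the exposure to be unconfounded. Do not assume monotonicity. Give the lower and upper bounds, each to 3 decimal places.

0.480 ≤ PN ≤ 0.917

p₁ = P(outcome | exposed) = 2743/3941 = 0.69602
p₀ = P(outcome | unexposed) = 1007/2783 = 0.36184
Under exogeneity alone the bounds on PN are max{0,(p₁−p₀)/p₁} ≤ PN ≤ min{1,(1−p₀)/p₁}.
  lower = (p₁ − p₀)/p₁ = 0.33418 / 0.69602 ≈ 0.4801
  upper = min{1, (1 − p₀)/p₁} = 0.63816 / 0.69602 ≈ 0.9169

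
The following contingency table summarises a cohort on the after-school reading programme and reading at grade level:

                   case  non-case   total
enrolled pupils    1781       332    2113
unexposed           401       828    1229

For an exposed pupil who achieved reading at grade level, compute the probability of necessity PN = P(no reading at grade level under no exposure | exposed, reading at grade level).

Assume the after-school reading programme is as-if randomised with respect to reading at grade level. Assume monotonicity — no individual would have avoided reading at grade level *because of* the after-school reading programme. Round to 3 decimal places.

PN ≈ 0.613

p₁ = P(outcome | exposed) = 1781/2113 = 0.84288
p₀ = P(outcome | unexposed) = 401/1229 = 0.32628
Under exogeneity and monotonicity, PN = (p₁ − p₀)/p₁.
PN = (0.84288 − 0.32628) / 0.84288 ≈ 0.6129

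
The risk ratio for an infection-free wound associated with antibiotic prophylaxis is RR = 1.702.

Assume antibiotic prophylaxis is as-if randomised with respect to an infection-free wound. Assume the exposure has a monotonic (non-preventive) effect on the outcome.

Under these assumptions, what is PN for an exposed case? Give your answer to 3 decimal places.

Under exogeneity and monotonicity, PN = (RR − 1) / RR = 1 − 1/RR.
PN = (1.702 − 1) / 1.702 = 0.702 / 1.702 ≈ 0.4125

PN ≈ 0.412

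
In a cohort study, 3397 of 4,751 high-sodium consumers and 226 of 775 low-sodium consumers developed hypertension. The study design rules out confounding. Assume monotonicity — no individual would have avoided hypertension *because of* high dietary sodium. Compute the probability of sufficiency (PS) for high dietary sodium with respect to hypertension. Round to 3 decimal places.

p₁ = P(outcome | exposed) = 3397/4751 = 0.71501
p₀ = P(outcome | unexposed) = 226/775 = 0.29161
Under exogeneity and monotonicity, PS = (p₁ − p₀) / (1 − p₀).
PS = (0.71501 − 0.29161) / (1 − 0.29161) = 0.42339 / 0.70839 ≈ 0.5977

PS ≈ 0.598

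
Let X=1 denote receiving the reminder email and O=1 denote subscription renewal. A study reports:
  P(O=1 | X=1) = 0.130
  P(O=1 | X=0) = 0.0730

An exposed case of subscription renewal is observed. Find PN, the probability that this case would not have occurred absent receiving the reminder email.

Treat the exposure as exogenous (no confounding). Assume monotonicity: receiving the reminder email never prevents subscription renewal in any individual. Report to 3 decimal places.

Let p₁ = 0.13, p₀ = 0.073.
Under exogeneity and monotonicity, PN = (p₁ − p₀) / p₁.
PN = (0.13 − 0.073) / 0.13 = 0.057 / 0.13 ≈ 0.4385

PN ≈ 0.438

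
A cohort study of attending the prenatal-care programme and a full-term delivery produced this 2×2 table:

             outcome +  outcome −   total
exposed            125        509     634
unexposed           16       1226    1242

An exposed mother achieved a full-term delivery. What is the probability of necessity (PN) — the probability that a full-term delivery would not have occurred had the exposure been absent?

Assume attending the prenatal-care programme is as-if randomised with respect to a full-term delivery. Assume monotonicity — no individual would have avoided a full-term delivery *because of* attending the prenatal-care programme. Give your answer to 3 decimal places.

PN ≈ 0.935

p₁ = P(outcome | exposed) = 125/634 = 0.19716
p₀ = P(outcome | unexposed) = 16/1242 = 0.012882
Under exogeneity and monotonicity, PN = (p₁ − p₀)/p₁.
PN = (0.19716 − 0.012882) / 0.19716 ≈ 0.9347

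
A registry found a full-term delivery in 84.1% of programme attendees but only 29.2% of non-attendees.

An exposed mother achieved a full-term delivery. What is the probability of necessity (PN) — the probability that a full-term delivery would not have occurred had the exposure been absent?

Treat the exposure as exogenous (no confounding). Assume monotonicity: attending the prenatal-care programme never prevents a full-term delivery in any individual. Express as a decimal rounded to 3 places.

p₁ = 0.841, p₀ = 0.292.
Under exogeneity and monotonicity, PN = (p₁ − p₀) / p₁.
PN = (0.841 − 0.292) / 0.841 = 0.549 / 0.841 ≈ 0.6528

PN ≈ 0.653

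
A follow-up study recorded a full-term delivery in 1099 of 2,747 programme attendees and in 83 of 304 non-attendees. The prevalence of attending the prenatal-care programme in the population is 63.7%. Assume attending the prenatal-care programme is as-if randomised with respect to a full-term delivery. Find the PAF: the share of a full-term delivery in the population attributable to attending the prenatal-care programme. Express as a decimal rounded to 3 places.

PAF ≈ 0.229

p₁ = P(outcome | exposed) = 1099/2747 = 0.40007
p₀ = P(outcome | unexposed) = 83/304 = 0.27303
Overall risk P(Y=1) = π·p₁ + (1−π)·p₀ = 0.637×0.40007 + 0.363×0.27303 = 0.35395.
Under exogeneity, PAF = [P(Y=1) − p₀] / P(Y=1).
PAF = (0.35395 − 0.27303) / 0.35395 ≈ 0.2286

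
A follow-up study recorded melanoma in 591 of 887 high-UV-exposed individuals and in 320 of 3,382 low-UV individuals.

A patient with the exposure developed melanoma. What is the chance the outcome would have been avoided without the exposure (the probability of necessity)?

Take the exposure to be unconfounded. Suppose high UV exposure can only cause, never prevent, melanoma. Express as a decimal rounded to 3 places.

PN ≈ 0.858

p₁ = P(outcome | exposed) = 591/887 = 0.66629
p₀ = P(outcome | unexposed) = 320/3382 = 0.094619
Under exogeneity and monotonicity, PN = (p₁ − p₀) / p₁.
PN = (0.66629 − 0.094619) / 0.66629 = 0.57167 / 0.66629 ≈ 0.8580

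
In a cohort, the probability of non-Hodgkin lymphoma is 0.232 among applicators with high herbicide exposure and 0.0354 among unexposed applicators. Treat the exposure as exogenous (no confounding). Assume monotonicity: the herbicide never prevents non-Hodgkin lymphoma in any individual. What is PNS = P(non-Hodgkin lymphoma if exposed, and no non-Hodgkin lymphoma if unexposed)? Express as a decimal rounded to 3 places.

PNS ≈ 0.197

Let p₁ = 0.232, p₀ = 0.0354.
Under exogeneity and monotonicity, PNS = p₁ − p₀.
PNS = 0.232 − 0.0354 = 0.1966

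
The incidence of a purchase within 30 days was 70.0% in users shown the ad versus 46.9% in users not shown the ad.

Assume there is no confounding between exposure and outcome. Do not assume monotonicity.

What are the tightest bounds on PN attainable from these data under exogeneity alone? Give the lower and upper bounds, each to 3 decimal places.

p₁ = 0.7, p₀ = 0.469.
Under exogeneity alone the bounds on PN are max{0,(p₁−p₀)/p₁} ≤ PN ≤ min{1,(1−p₀)/p₁}.
  lower = (p₁ − p₀)/p₁ = 0.231 / 0.7 ≈ 0.3300
  upper = min{1, (1 − p₀)/p₁} = 0.531 / 0.7 ≈ 0.7586

0.330 ≤ PN ≤ 0.759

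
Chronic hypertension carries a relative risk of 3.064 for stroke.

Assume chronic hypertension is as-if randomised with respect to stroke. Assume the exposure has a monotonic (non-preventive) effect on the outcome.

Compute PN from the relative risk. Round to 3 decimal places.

Under exogeneity and monotonicity, PN = (RR − 1) / RR = 1 − 1/RR.
PN = (3.064 − 1) / 3.064 = 2.064 / 3.064 ≈ 0.6736

PN ≈ 0.674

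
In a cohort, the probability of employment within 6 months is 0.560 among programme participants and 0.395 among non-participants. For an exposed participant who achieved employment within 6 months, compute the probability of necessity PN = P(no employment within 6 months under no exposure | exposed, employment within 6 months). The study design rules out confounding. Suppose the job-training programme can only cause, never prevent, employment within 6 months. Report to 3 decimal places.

Let p₁ = 0.56, p₀ = 0.395.
Under exogeneity and monotonicity, PN = (p₁ − p₀) / p₁.
PN = (0.56 − 0.395) / 0.56 = 0.165 / 0.56 ≈ 0.2946

PN ≈ 0.295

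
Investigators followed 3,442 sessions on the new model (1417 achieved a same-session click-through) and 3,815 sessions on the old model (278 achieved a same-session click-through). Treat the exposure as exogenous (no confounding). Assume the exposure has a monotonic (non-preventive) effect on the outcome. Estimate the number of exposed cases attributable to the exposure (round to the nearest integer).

p₁ = P(outcome | exposed) = 1417/3442 = 0.41168
p₀ = P(outcome | unexposed) = 278/3815 = 0.07287
PN = (p₁ − p₀)/p₁ = (0.41168 − 0.07287) / 0.41168 ≈ 0.82299.
Attributable cases ≈ PN × (exposed cases) = 0.82299 × 1417 ≈ 1166.18.

about 1166 cases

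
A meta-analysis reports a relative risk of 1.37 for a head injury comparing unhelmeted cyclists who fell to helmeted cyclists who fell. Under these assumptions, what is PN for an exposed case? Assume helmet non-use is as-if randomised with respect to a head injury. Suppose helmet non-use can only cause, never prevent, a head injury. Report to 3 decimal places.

PN ≈ 0.270

Under exogeneity and monotonicity, PN = (RR − 1) / RR = 1 − 1/RR.
PN = (1.37 − 1) / 1.37 = 0.37 / 1.37 ≈ 0.2701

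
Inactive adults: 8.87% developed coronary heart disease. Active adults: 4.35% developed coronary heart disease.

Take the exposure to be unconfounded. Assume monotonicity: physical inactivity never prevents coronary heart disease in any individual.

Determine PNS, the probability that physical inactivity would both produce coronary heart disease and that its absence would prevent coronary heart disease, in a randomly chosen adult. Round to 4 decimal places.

PNS ≈ 0.0452

p₁ = 0.0887, p₀ = 0.0435.
Under exogeneity and monotonicity, PNS = p₁ − p₀.
PNS = 0.0887 − 0.0435 = 0.0452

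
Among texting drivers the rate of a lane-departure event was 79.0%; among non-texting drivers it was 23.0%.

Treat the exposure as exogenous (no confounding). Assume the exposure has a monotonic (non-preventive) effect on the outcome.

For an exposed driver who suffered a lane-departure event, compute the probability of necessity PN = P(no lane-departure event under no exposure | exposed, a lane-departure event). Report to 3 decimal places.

PN ≈ 0.709

p₁ = 0.79, p₀ = 0.23.
Under exogeneity and monotonicity, PN = (p₁ − p₀) / p₁.
PN = (0.79 − 0.23) / 0.79 = 0.56 / 0.79 ≈ 0.7089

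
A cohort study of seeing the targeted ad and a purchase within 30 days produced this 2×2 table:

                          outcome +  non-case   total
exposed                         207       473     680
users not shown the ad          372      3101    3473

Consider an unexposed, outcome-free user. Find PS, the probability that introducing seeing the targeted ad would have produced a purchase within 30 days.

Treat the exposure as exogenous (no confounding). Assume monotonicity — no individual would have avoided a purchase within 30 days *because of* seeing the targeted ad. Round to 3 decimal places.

PS ≈ 0.221

p₁ = P(outcome | exposed) = 207/680 = 0.30441
p₀ = P(outcome | unexposed) = 372/3473 = 0.10711
Under exogeneity and monotonicity, PS = (p₁ − p₀)/(1 − p₀).
PS = (0.30441 − 0.10711) / 0.89289 ≈ 0.2210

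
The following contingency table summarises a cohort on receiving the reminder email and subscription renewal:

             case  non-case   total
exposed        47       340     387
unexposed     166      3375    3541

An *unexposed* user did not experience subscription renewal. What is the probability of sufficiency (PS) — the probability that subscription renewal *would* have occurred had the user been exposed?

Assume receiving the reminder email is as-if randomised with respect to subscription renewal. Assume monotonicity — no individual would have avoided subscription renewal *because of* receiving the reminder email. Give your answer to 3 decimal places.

PS ≈ 0.078

p₁ = P(outcome | exposed) = 47/387 = 0.12145
p₀ = P(outcome | unexposed) = 166/3541 = 0.046879
Under exogeneity and monotonicity, PS = (p₁ − p₀)/(1 − p₀).
PS = (0.12145 − 0.046879) / 0.95312 ≈ 0.0782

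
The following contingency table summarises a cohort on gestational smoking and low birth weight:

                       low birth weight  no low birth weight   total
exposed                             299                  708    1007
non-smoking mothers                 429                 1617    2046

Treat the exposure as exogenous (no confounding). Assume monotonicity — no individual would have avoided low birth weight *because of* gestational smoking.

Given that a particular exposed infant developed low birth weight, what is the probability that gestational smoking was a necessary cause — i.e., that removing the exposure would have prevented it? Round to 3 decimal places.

PN ≈ 0.294

p₁ = P(outcome | exposed) = 299/1007 = 0.29692
p₀ = P(outcome | unexposed) = 429/2046 = 0.20968
Under exogeneity and monotonicity, PN = (p₁ − p₀) / p₁.
PN = (0.29692 − 0.20968) / 0.29692 = 0.087244 / 0.29692 ≈ 0.2938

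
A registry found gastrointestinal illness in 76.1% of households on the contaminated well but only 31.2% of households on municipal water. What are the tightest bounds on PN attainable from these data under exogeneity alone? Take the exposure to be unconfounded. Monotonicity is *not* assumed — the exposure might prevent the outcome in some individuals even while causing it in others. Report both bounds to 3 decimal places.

p₁ = 0.761, p₀ = 0.312.
Under exogeneity alone the bounds on PN are max{0,(p₁−p₀)/p₁} ≤ PN ≤ min{1,(1−p₀)/p₁}.
  lower = (p₁ − p₀)/p₁ = 0.449 / 0.761 ≈ 0.5900
  upper = min{1, (1 − p₀)/p₁} = 0.688 / 0.761 ≈ 0.9041

0.590 ≤ PN ≤ 0.904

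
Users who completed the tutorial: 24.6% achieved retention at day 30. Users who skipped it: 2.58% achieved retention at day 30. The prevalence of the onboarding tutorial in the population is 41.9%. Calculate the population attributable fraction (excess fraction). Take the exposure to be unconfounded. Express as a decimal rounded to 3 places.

p₁ = 0.246, p₀ = 0.0258.
Overall risk P(Y=1) = π·p₁ + (1−π)·p₀ = 0.419×0.246 + 0.581×0.0258 = 0.11806.
Under exogeneity, PAF = [P(Y=1) − p₀] / P(Y=1).
PAF = (0.11806 − 0.0258) / 0.11806 ≈ 0.7815

PAF ≈ 0.781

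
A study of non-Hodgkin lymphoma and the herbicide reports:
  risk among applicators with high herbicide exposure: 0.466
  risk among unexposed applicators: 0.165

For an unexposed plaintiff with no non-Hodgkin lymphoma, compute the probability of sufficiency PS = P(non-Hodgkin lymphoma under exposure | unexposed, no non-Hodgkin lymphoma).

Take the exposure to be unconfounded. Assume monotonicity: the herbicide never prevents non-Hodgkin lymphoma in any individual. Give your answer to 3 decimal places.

PS ≈ 0.360

Let p₁ = 0.466, p₀ = 0.165.
Under exogeneity and monotonicity, PS = (p₁ − p₀) / (1 − p₀).
PS = (0.466 − 0.165) / (1 − 0.165) = 0.301 / 0.835 ≈ 0.3605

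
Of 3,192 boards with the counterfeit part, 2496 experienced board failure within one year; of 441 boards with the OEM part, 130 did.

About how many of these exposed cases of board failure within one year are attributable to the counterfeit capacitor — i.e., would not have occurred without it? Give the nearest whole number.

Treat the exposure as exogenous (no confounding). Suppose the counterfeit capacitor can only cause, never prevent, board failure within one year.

p₁ = P(outcome | exposed) = 2496/3192 = 0.78195
p₀ = P(outcome | unexposed) = 130/441 = 0.29478
PN = (p₁ − p₀)/p₁ = (0.78195 − 0.29478) / 0.78195 ≈ 0.62302.
Attributable cases ≈ PN × (exposed cases) = 0.62302 × 2496 ≈ 1555.05.

about 1555 cases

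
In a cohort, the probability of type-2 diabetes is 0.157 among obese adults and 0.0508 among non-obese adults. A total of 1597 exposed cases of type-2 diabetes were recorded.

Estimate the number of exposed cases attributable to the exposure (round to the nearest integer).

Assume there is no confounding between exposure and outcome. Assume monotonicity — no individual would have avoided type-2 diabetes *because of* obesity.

Let p₁ = 0.157, p₀ = 0.0508.
PN = (p₁ − p₀)/p₁ = (0.157 − 0.0508) / 0.157 ≈ 0.67643.
Attributable cases ≈ PN × (exposed cases) = 0.67643 × 1597 ≈ 1080.26.

about 1080 cases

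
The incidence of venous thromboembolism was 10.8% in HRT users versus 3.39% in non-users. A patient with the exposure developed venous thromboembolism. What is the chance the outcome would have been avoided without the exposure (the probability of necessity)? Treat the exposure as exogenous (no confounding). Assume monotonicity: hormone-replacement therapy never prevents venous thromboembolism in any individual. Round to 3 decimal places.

PN ≈ 0.686

p₁ = 0.108, p₀ = 0.0339.
Under exogeneity and monotonicity, PN = (p₁ − p₀) / p₁.
PN = (0.108 − 0.0339) / 0.108 = 0.0741 / 0.108 ≈ 0.6861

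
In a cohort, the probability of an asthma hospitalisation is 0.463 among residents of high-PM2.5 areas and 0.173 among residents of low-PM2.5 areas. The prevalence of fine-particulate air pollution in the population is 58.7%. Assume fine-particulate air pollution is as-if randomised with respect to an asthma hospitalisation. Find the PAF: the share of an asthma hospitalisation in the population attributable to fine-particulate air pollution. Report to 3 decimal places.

PAF ≈ 0.496

Let p₁ = 0.463, p₀ = 0.173.
Overall risk P(Y=1) = π·p₁ + (1−π)·p₀ = 0.587×0.463 + 0.413×0.173 = 0.34323.
Under exogeneity, PAF = [P(Y=1) − p₀] / P(Y=1).
PAF = (0.34323 − 0.173) / 0.34323 ≈ 0.4960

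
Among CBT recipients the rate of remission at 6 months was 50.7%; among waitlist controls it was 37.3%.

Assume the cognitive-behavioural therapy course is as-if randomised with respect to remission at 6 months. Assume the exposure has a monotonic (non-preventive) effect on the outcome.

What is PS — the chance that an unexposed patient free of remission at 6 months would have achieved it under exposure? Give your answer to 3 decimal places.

p₁ = 0.507, p₀ = 0.373.
Under exogeneity and monotonicity, PS = (p₁ − p₀) / (1 − p₀).
PS = (0.507 − 0.373) / (1 − 0.373) = 0.134 / 0.627 ≈ 0.2137

PS ≈ 0.214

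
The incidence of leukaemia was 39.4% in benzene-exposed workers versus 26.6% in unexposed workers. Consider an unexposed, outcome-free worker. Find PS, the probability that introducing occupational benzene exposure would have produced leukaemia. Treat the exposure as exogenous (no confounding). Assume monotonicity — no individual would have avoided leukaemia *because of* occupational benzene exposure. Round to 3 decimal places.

PS ≈ 0.174

p₁ = 0.394, p₀ = 0.266.
Under exogeneity and monotonicity, PS = (p₁ − p₀) / (1 − p₀).
PS = (0.394 − 0.266) / (1 − 0.266) = 0.128 / 0.734 ≈ 0.1744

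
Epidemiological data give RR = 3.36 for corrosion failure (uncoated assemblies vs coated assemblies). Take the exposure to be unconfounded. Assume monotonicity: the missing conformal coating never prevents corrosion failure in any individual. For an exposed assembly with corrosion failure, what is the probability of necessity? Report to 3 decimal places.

PN ≈ 0.702

Under exogeneity and monotonicity, PN = (RR − 1) / RR = 1 − 1/RR.
PN = (3.36 − 1) / 3.36 = 2.36 / 3.36 ≈ 0.7024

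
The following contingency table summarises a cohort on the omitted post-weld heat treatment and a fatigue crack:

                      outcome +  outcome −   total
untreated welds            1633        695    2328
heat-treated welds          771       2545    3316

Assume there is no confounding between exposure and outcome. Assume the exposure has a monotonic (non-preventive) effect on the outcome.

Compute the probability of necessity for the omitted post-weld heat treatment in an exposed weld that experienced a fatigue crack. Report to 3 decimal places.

p₁ = P(outcome | exposed) = 1633/2328 = 0.70146
p₀ = P(outcome | unexposed) = 771/3316 = 0.23251
Under exogeneity and monotonicity, PN = (p₁ − p₀) / p₁.
PN = (0.70146 − 0.23251) / 0.70146 = 0.46895 / 0.70146 ≈ 0.6685

PN ≈ 0.669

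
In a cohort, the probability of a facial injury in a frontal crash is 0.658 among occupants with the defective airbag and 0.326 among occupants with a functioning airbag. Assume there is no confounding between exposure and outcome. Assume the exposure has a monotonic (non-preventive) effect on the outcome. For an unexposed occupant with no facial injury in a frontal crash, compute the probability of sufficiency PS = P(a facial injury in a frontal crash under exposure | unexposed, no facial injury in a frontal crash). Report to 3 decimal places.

Let p₁ = 0.658, p₀ = 0.326.
Under exogeneity and monotonicity, PS = (p₁ − p₀) / (1 − p₀).
PS = (0.658 − 0.326) / (1 − 0.326) = 0.332 / 0.674 ≈ 0.4926

PS ≈ 0.493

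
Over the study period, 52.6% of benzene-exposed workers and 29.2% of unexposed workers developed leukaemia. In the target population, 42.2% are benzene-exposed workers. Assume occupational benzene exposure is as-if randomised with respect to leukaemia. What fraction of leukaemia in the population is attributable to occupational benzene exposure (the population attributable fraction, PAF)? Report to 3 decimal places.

PAF ≈ 0.253

p₁ = 0.526, p₀ = 0.292.
Overall risk P(Y=1) = π·p₁ + (1−π)·p₀ = 0.422×0.526 + 0.578×0.292 = 0.39075.
Under exogeneity, PAF = [P(Y=1) − p₀] / P(Y=1).
PAF = (0.39075 − 0.292) / 0.39075 ≈ 0.2527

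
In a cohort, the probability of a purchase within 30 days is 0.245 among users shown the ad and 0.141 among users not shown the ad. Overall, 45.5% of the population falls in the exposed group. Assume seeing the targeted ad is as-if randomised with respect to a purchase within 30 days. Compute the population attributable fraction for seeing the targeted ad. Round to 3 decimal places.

Let p₁ = 0.245, p₀ = 0.141.
Overall risk P(Y=1) = π·p₁ + (1−π)·p₀ = 0.455×0.245 + 0.545×0.141 = 0.18832.
Under exogeneity, PAF = [P(Y=1) − p₀] / P(Y=1).
PAF = (0.18832 − 0.141) / 0.18832 ≈ 0.2513

PAF ≈ 0.251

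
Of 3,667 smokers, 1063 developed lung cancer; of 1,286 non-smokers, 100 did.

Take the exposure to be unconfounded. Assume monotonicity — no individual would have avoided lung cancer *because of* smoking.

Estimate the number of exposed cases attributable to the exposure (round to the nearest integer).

about 778 cases

p₁ = P(outcome | exposed) = 1063/3667 = 0.28988
p₀ = P(outcome | unexposed) = 100/1286 = 0.07776
PN = (p₁ − p₀)/p₁ = (0.28988 − 0.07776) / 0.28988 ≈ 0.73175.
Attributable cases ≈ PN × (exposed cases) = 0.73175 × 1063 ≈ 777.85.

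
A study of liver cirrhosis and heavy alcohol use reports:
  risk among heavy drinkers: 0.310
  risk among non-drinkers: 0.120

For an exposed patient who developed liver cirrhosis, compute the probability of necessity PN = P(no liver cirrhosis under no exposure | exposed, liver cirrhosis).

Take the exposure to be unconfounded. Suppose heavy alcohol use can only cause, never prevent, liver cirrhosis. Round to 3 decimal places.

PN ≈ 0.613

Let p₁ = 0.31, p₀ = 0.12.
Under exogeneity and monotonicity, PN = (p₁ − p₀) / p₁.
PN = (0.31 − 0.12) / 0.31 = 0.19 / 0.31 ≈ 0.6129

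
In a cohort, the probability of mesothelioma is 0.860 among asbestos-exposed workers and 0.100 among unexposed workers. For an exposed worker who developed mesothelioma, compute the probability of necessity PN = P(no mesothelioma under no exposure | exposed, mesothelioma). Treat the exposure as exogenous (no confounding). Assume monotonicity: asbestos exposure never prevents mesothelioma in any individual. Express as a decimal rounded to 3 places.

Let p₁ = 0.86, p₀ = 0.1.
Under exogeneity and monotonicity, PN = (p₁ − p₀) / p₁.
PN = (0.86 − 0.1) / 0.86 = 0.76 / 0.86 ≈ 0.8837

PN ≈ 0.884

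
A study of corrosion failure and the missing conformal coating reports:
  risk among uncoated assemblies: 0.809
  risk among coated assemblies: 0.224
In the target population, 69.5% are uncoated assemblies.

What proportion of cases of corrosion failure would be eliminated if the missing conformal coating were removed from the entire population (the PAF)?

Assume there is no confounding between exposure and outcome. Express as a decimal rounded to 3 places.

PAF ≈ 0.645

Let p₁ = 0.809, p₀ = 0.224.
Overall risk P(Y=1) = π·p₁ + (1−π)·p₀ = 0.695×0.809 + 0.305×0.224 = 0.63057.
Under exogeneity, PAF = [P(Y=1) − p₀] / P(Y=1).
PAF = (0.63057 − 0.224) / 0.63057 ≈ 0.6448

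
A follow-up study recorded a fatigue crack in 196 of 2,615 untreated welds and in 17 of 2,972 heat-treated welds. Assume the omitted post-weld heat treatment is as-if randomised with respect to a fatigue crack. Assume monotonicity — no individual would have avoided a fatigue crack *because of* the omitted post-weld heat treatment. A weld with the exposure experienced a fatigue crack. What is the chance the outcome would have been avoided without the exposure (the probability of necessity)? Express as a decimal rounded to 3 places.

p₁ = P(outcome | exposed) = 196/2615 = 0.074952
p₀ = P(outcome | unexposed) = 17/2972 = 0.0057201
Under exogeneity and monotonicity, PN = (p₁ − p₀) / p₁.
PN = (0.074952 − 0.0057201) / 0.074952 = 0.069232 / 0.074952 ≈ 0.9237

PN ≈ 0.924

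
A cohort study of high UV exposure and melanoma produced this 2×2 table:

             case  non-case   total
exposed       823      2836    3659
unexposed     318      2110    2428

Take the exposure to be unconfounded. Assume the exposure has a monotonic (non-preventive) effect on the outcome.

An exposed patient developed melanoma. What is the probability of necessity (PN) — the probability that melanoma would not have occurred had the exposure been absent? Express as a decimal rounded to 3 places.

p₁ = P(outcome | exposed) = 823/3659 = 0.22492
p₀ = P(outcome | unexposed) = 318/2428 = 0.13097
Under exogeneity and monotonicity, PN = (p₁ − p₀)/p₁.
PN = (0.22492 − 0.13097) / 0.22492 ≈ 0.4177

PN ≈ 0.418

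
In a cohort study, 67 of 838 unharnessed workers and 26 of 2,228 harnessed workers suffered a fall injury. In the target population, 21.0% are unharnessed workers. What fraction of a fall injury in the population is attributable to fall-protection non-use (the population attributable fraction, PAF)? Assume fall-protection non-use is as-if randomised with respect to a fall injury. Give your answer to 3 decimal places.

p₁ = P(outcome | exposed) = 67/838 = 0.079952
p₀ = P(outcome | unexposed) = 26/2228 = 0.01167
Overall risk P(Y=1) = π·p₁ + (1−π)·p₀ = 0.21×0.079952 + 0.79×0.01167 = 0.026009.
Under exogeneity, PAF = [P(Y=1) − p₀] / P(Y=1).
PAF = (0.026009 − 0.01167) / 0.026009 ≈ 0.5513

PAF ≈ 0.551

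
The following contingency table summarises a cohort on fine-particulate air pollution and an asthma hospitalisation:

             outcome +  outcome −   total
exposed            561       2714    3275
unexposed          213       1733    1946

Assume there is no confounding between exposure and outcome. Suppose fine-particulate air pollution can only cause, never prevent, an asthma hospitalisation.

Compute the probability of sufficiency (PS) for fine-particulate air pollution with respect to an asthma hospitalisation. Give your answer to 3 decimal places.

PS ≈ 0.069

p₁ = P(outcome | exposed) = 561/3275 = 0.1713
p₀ = P(outcome | unexposed) = 213/1946 = 0.10946
Under exogeneity and monotonicity, PS = (p₁ − p₀)/(1 − p₀).
PS = (0.1713 − 0.10946) / 0.89054 ≈ 0.0694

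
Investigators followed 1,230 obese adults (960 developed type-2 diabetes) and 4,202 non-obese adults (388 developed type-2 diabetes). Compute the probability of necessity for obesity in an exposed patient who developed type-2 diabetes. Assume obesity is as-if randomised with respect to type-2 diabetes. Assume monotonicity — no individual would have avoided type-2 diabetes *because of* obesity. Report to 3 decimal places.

PN ≈ 0.882

p₁ = P(outcome | exposed) = 960/1230 = 0.78049
p₀ = P(outcome | unexposed) = 388/4202 = 0.092337
Under exogeneity and monotonicity, PN = (p₁ − p₀) / p₁.
PN = (0.78049 − 0.092337) / 0.78049 = 0.68815 / 0.78049 ≈ 0.8817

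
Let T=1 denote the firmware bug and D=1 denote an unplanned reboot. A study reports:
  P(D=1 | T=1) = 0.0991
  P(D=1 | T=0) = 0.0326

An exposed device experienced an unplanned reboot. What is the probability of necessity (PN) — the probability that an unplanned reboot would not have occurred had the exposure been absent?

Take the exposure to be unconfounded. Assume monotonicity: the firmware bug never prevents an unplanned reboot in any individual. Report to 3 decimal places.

Let p₁ = 0.0991, p₀ = 0.0326.
Under exogeneity and monotonicity, PN = (p₁ − p₀) / p₁.
PN = (0.0991 − 0.0326) / 0.0991 = 0.0665 / 0.0991 ≈ 0.6710

PN ≈ 0.671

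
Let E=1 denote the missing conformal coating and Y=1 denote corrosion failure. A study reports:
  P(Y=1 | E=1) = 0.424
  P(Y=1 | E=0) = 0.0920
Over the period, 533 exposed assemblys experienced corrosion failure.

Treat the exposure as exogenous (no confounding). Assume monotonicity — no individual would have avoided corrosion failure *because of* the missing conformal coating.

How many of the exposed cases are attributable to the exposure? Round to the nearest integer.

about 417 cases

Let p₁ = 0.424, p₀ = 0.092.
PN = (p₁ − p₀)/p₁ = (0.424 − 0.092) / 0.424 ≈ 0.78302.
Attributable cases ≈ PN × (exposed cases) = 0.78302 × 533 ≈ 417.35.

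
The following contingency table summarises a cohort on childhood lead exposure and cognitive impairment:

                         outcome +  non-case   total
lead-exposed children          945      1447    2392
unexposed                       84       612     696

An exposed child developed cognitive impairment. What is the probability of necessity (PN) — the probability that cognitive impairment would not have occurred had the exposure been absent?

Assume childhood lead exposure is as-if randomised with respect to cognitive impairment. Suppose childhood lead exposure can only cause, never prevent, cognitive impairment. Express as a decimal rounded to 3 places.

p₁ = P(outcome | exposed) = 945/2392 = 0.39507
p₀ = P(outcome | unexposed) = 84/696 = 0.12069
Under exogeneity and monotonicity, PN = (p₁ − p₀)/p₁.
PN = (0.39507 − 0.12069) / 0.39507 ≈ 0.6945

PN ≈ 0.695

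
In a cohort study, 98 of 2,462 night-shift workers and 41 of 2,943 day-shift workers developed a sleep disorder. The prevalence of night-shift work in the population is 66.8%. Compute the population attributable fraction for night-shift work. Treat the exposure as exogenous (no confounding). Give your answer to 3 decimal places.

PAF ≈ 0.554

p₁ = P(outcome | exposed) = 98/2462 = 0.039805
p₀ = P(outcome | unexposed) = 41/2943 = 0.013931
Overall risk P(Y=1) = π·p₁ + (1−π)·p₀ = 0.668×0.039805 + 0.332×0.013931 = 0.031215.
Under exogeneity, PAF = [P(Y=1) − p₀] / P(Y=1).
PAF = (0.031215 − 0.013931) / 0.031215 ≈ 0.5537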